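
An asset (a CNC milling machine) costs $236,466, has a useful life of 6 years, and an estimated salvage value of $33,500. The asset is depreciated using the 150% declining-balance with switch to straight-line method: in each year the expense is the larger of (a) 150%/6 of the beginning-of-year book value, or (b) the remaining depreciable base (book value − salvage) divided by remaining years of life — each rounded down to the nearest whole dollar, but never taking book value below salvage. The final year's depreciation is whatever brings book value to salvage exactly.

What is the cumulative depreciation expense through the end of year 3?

Depreciable base = $236,466 − $33,500 = $202,966.
Year 1: DB = ⌊$236,466 × 150%/6⌋ = $59,116; SL = ⌊$202,966/6⌋ = $33,827 → take DB $59,116. Book value $177,350.
Year 2: DB = ⌊$177,350 × 150%/6⌋ = $44,337; SL = ⌊$143,850/5⌋ = $28,770 → take DB $44,337. Book value $133,013.
Year 3: DB = ⌊$133,013 × 150%/6⌋ = $33,253; SL = ⌊$99,513/4⌋ = $24,878 → take DB $33,253. Book value $99,760.
Accumulated through year 3 = $236,466 − $99,760 = $136,706.

$136,706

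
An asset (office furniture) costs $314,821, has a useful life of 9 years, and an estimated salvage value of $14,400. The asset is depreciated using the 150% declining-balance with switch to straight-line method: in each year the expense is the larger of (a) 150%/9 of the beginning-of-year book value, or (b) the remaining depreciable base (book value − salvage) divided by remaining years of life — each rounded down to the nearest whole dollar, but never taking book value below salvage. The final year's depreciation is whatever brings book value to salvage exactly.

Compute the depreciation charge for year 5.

Depreciable base = $314,821 − $14,400 = $300,421.
Year 1: DB = ⌊$314,821 × 150%/9⌋ = $52,470; SL = ⌊$300,421/9⌋ = $33,380 → take DB $52,470. Book value $262,351.
Year 2: DB = ⌊$262,351 × 150%/9⌋ = $43,725; SL = ⌊$247,951/8⌋ = $30,993 → take DB $43,725. Book value $218,626.
Year 3: DB = ⌊$218,626 × 150%/9⌋ = $36,437; SL = ⌊$204,226/7⌋ = $29,175 → take DB $36,437. Book value $182,189.
Year 4: DB = ⌊$182,189 × 150%/9⌋ = $30,364; SL = ⌊$167,789/6⌋ = $27,964 → take DB $30,364. Book value $151,825.
Year 5: DB = ⌊$151,825 × 150%/9⌋ = $25,304; SL = ⌊$137,425/5⌋ = $27,485 → take SL $27,485. Book value $124,340.

$27,485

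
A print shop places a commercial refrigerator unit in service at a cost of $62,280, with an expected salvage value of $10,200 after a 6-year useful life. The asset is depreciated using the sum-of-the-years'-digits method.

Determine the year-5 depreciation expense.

$4,960

Depreciable base = $62,280 − $10,200 = $52,080.
Sum of the years' digits = 6+5+4+3+2+1 = 21.
Year 1: $52,080 × 6/21 = $14,880. Book value $47,400.
Year 2: $52,080 × 5/21 = $12,400. Book value $35,000.
Year 3: $52,080 × 4/21 = $9,920. Book value $25,080.
Year 4: $52,080 × 3/21 = $7,440. Book value $17,640.
Year 5: $52,080 × 2/21 = $4,960. Book value $12,680.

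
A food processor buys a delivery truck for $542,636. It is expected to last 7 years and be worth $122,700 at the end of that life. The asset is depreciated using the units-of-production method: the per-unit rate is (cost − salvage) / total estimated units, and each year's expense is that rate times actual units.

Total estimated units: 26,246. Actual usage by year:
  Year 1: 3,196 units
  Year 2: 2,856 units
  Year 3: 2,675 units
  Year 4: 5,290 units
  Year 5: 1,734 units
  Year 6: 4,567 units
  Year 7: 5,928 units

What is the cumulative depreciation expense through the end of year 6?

Depreciable base = $542,636 − $122,700 = $419,936.
Rate = $419,936 / 26,246 units = $16 per unit.
Year 1: 3,196 × $16 = $51,136. Book value $491,500.
Year 2: 2,856 × $16 = $45,696. Book value $445,804.
Year 3: 2,675 × $16 = $42,800. Book value $403,004.
Year 4: 5,290 × $16 = $84,640. Book value $318,364.
Year 5: 1,734 × $16 = $27,744. Book value $290,620.
Year 6: 4,567 × $16 = $73,072. Book value $217,548.
Accumulated through year 6 = $542,636 − $217,548 = $325,088.

$325,088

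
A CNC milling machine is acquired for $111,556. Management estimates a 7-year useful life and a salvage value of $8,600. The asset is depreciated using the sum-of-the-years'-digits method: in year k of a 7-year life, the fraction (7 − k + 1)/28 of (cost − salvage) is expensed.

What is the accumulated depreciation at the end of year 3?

Depreciable base = $111,556 − $8,600 = $102,956.
Sum of the years' digits = 7+6+5+4+3+2+1 = 28.
Year 1: $102,956 × 7/28 = $25,739. Book value $85,817.
Year 2: $102,956 × 6/28 = $22,062. Book value $63,755.
Year 3: $102,956 × 5/28 = $18,385. Book value $45,370.
Accumulated through year 3 = $111,556 − $45,370 = $66,186.

$66,186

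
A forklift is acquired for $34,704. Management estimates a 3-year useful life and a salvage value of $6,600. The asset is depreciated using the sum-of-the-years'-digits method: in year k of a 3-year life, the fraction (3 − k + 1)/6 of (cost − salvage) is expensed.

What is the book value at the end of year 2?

Depreciable base = $34,704 − $6,600 = $28,104.
Sum of the years' digits = 3+2+1 = 6.
Year 1: $28,104 × 3/6 = $14,052. Book value $20,652.
Year 2: $28,104 × 2/6 = $9,368. Book value $11,284.

$11,284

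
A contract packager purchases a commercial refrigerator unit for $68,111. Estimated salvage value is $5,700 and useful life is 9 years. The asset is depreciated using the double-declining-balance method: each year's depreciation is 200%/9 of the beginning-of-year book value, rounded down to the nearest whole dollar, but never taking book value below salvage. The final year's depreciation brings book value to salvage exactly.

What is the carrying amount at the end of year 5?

Depreciable base = $68,111 − $5,700 = $62,411.
Year 1: ⌊$68,111 × 200%/9⌋ = $15,135. Book value $52,976.
Year 2: ⌊$52,976 × 200%/9⌋ = $11,772. Book value $41,204.
Year 3: ⌊$41,204 × 200%/9⌋ = $9,156. Book value $32,048.
Year 4: ⌊$32,048 × 200%/9⌋ = $7,121. Book value $24,927.
Year 5: ⌊$24,927 × 200%/9⌋ = $5,539. Book value $19,388.

$19,388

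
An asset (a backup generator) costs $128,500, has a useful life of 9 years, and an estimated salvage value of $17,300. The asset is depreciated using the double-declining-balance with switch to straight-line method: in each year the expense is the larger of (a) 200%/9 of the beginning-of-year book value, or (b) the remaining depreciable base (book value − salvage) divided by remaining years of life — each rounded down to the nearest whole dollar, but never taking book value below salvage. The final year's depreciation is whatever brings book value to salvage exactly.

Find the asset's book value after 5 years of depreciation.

Depreciable base = $128,500 − $17,300 = $111,200.
Year 1: DB = ⌊$128,500 × 200%/9⌋ = $28,555; SL = ⌊$111,200/9⌋ = $12,355 → take DB $28,555. Book value $99,945.
Year 2: DB = ⌊$99,945 × 200%/9⌋ = $22,210; SL = ⌊$82,645/8⌋ = $10,330 → take DB $22,210. Book value $77,735.
Year 3: DB = ⌊$77,735 × 200%/9⌋ = $17,274; SL = ⌊$60,435/7⌋ = $8,633 → take DB $17,274. Book value $60,461.
Year 4: DB = ⌊$60,461 × 200%/9⌋ = $13,435; SL = ⌊$43,161/6⌋ = $7,193 → take DB $13,435. Book value $47,026.
Year 5: DB = ⌊$47,026 × 200%/9⌋ = $10,450; SL = ⌊$29,726/5⌋ = $5,945 → take DB $10,450. Book value $36,576.

$36,576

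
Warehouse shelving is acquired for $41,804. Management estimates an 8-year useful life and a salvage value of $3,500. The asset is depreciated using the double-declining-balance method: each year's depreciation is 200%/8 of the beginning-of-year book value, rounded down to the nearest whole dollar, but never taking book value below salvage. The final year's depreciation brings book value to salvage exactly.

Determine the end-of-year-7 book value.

$5,581

Depreciable base = $41,804 − $3,500 = $38,304.
Year 1: ⌊$41,804 × 200%/8⌋ = $10,451. Book value $31,353.
Year 2: ⌊$31,353 × 200%/8⌋ = $7,838. Book value $23,515.
Year 3: ⌊$23,515 × 200%/8⌋ = $5,878. Book value $17,637.
Year 4: ⌊$17,637 × 200%/8⌋ = $4,409. Book value $13,228.
Year 5: ⌊$13,228 × 200%/8⌋ = $3,307. Book value $9,921.
Year 6: ⌊$9,921 × 200%/8⌋ = $2,480. Book value $7,441.
Year 7: ⌊$7,441 × 200%/8⌋ = $1,860. Book value $5,581.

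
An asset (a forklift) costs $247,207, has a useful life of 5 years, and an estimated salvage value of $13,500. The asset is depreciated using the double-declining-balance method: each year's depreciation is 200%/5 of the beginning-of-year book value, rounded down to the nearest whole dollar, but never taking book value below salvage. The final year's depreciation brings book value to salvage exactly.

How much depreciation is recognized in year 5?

$18,539

Depreciable base = $247,207 − $13,500 = $233,707.
Year 1: ⌊$247,207 × 200%/5⌋ = $98,882. Book value $148,325.
Year 2: ⌊$148,325 × 200%/5⌋ = $59,330. Book value $88,995.
Year 3: ⌊$88,995 × 200%/5⌋ = $35,598. Book value $53,397.
Year 4: ⌊$53,397 × 200%/5⌋ = $21,358. Book value $32,039.
Year 5 (final): $32,039 − $13,500 = $18,539. Book value $13,500.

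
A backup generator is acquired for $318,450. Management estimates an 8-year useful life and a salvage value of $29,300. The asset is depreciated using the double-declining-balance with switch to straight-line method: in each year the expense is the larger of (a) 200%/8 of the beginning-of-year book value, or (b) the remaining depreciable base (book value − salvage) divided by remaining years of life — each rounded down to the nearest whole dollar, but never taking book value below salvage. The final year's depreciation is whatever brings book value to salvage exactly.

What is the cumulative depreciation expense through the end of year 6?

Depreciable base = $318,450 − $29,300 = $289,150.
Year 1: DB = ⌊$318,450 × 200%/8⌋ = $79,612; SL = ⌊$289,150/8⌋ = $36,143 → take DB $79,612. Book value $238,838.
Year 2: DB = ⌊$238,838 × 200%/8⌋ = $59,709; SL = ⌊$209,538/7⌋ = $29,934 → take DB $59,709. Book value $179,129.
Year 3: DB = ⌊$179,129 × 200%/8⌋ = $44,782; SL = ⌊$149,829/6⌋ = $24,971 → take DB $44,782. Book value $134,347.
Year 4: DB = ⌊$134,347 × 200%/8⌋ = $33,586; SL = ⌊$105,047/5⌋ = $21,009 → take DB $33,586. Book value $100,761.
Year 5: DB = ⌊$100,761 × 200%/8⌋ = $25,190; SL = ⌊$71,461/4⌋ = $17,865 → take DB $25,190. Book value $75,571.
Year 6: DB = ⌊$75,571 × 200%/8⌋ = $18,892; SL = ⌊$46,271/3⌋ = $15,423 → take DB $18,892. Book value $56,679.
Accumulated through year 6 = $318,450 − $56,679 = $261,771.

$261,771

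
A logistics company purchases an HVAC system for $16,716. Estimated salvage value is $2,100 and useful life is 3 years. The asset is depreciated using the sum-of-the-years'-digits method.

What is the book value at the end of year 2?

Depreciable base = $16,716 − $2,100 = $14,616.
Sum of the years' digits = 3+2+1 = 6.
Year 1: $14,616 × 3/6 = $7,308. Book value $9,408.
Year 2: $14,616 × 2/6 = $4,872. Book value $4,536.

$4,536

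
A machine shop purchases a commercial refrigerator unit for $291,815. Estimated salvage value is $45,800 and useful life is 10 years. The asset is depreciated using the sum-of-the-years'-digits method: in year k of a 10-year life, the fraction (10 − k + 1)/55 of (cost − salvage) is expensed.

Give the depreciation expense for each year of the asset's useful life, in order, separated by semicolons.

$44,730; $40,257; $35,784; $31,311; $26,838; $22,365; $17,892; $13,419; $8,946; $4,473

Depreciable base = $291,815 − $45,800 = $246,015.
Sum of the years' digits = 10+9+8+7+6+5+4+3+2+1 = 55.
Year 1: $246,015 × 10/55 = $44,730. Book value $247,085.
Year 2: $246,015 × 9/55 = $40,257. Book value $206,828.
Year 3: $246,015 × 8/55 = $35,784. Book value $171,044.
Year 4: $246,015 × 7/55 = $31,311. Book value $139,733.
Year 5: $246,015 × 6/55 = $26,838. Book value $112,895.
Year 6: $246,015 × 5/55 = $22,365. Book value $90,530.
Year 7: $246,015 × 4/55 = $17,892. Book value $72,638.
Year 8: $246,015 × 3/55 = $13,419. Book value $59,219.
Year 9: $246,015 × 2/55 = $8,946. Book value $50,273.
Year 10: $246,015 × 1/55 = $4,473. Book value $45,800.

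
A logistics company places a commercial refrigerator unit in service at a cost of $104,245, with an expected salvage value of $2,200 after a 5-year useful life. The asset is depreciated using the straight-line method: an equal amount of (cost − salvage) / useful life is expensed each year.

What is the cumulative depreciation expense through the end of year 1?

$20,409

Depreciable base = $104,245 − $2,200 = $102,045.
Annual expense = $102,045 / 5 = $20,409.
End of year 1: book value $83,836.
Accumulated through year 1 = $104,245 − $83,836 = $20,409.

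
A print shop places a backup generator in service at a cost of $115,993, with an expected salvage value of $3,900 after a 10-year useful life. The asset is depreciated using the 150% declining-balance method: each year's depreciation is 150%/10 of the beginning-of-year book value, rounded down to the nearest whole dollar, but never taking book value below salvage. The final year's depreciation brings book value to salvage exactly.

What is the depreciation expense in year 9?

$4,741

Depreciable base = $115,993 − $3,900 = $112,093.
Year 1: ⌊$115,993 × 150%/10⌋ = $17,398. Book value $98,595.
Year 2: ⌊$98,595 × 150%/10⌋ = $14,789. Book value $83,806.
Year 3: ⌊$83,806 × 150%/10⌋ = $12,570. Book value $71,236.
Year 4: ⌊$71,236 × 150%/10⌋ = $10,685. Book value $60,551.
Year 5: ⌊$60,551 × 150%/10⌋ = $9,082. Book value $51,469.
Year 6: ⌊$51,469 × 150%/10⌋ = $7,720. Book value $43,749.
Year 7: ⌊$43,749 × 150%/10⌋ = $6,562. Book value $37,187.
Year 8: ⌊$37,187 × 150%/10⌋ = $5,578. Book value $31,609.
Year 9: ⌊$31,609 × 150%/10⌋ = $4,741. Book value $26,868.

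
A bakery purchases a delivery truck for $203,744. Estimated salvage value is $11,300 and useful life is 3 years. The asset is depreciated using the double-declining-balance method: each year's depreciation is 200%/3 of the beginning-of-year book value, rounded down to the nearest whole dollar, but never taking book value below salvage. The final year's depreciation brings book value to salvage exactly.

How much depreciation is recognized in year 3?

$11,339

Depreciable base = $203,744 − $11,300 = $192,444.
Year 1: ⌊$203,744 × 200%/3⌋ = $135,829. Book value $67,915.
Year 2: ⌊$67,915 × 200%/3⌋ = $45,276. Book value $22,639.
Year 3 (final): $22,639 − $11,300 = $11,339. Book value $11,300.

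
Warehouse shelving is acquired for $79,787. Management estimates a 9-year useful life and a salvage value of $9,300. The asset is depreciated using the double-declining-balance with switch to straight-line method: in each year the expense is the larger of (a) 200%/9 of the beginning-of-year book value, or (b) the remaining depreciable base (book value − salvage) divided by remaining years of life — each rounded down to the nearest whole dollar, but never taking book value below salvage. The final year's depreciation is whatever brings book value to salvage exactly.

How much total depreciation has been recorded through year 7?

Depreciable base = $79,787 − $9,300 = $70,487.
Year 1: DB = ⌊$79,787 × 200%/9⌋ = $17,730; SL = ⌊$70,487/9⌋ = $7,831 → take DB $17,730. Book value $62,057.
Year 2: DB = ⌊$62,057 × 200%/9⌋ = $13,790; SL = ⌊$52,757/8⌋ = $6,594 → take DB $13,790. Book value $48,267.
Year 3: DB = ⌊$48,267 × 200%/9⌋ = $10,726; SL = ⌊$38,967/7⌋ = $5,566 → take DB $10,726. Book value $37,541.
Year 4: DB = ⌊$37,541 × 200%/9⌋ = $8,342; SL = ⌊$28,241/6⌋ = $4,706 → take DB $8,342. Book value $29,199.
Year 5: DB = ⌊$29,199 × 200%/9⌋ = $6,488; SL = ⌊$19,899/5⌋ = $3,979 → take DB $6,488. Book value $22,711.
Year 6: DB = ⌊$22,711 × 200%/9⌋ = $5,046; SL = ⌊$13,411/4⌋ = $3,352 → take DB $5,046. Book value $17,665.
Year 7: DB = ⌊$17,665 × 200%/9⌋ = $3,925; SL = ⌊$8,365/3⌋ = $2,788 → take DB $3,925. Book value $13,740.
Accumulated through year 7 = $79,787 − $13,740 = $66,047.

$66,047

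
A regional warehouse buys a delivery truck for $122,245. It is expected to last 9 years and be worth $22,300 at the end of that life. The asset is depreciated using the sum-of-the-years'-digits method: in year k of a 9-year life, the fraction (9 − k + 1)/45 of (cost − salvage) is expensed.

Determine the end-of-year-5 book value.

Depreciable base = $122,245 − $22,300 = $99,945.
Sum of the years' digits = 9+8+7+6+5+4+3+2+1 = 45.
Year 1: $99,945 × 9/45 = $19,989. Book value $102,256.
Year 2: $99,945 × 8/45 = $17,768. Book value $84,488.
Year 3: $99,945 × 7/45 = $15,547. Book value $68,941.
Year 4: $99,945 × 6/45 = $13,326. Book value $55,615.
Year 5: $99,945 × 5/45 = $11,105. Book value $44,510.

$44,510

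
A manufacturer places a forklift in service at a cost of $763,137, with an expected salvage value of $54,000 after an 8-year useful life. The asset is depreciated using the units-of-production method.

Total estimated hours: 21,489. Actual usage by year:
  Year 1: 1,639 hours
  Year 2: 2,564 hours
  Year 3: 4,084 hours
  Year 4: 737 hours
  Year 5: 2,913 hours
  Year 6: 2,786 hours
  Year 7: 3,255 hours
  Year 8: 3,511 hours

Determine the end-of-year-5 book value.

Depreciable base = $763,137 − $54,000 = $709,137.
Rate = $709,137 / 21,489 hours = $33 per hour.
Year 1: 1,639 × $33 = $54,087. Book value $709,050.
Year 2: 2,564 × $33 = $84,612. Book value $624,438.
Year 3: 4,084 × $33 = $134,772. Book value $489,666.
Year 4: 737 × $33 = $24,321. Book value $465,345.
Year 5: 2,913 × $33 = $96,129. Book value $369,216.

$369,216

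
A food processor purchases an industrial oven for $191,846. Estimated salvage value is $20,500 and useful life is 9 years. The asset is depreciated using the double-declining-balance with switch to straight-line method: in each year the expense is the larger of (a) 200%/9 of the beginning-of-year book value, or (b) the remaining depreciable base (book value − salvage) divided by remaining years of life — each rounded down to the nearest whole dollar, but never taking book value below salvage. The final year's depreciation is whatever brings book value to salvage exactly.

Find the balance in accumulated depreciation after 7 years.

$158,812

Depreciable base = $191,846 − $20,500 = $171,346.
Year 1: DB = ⌊$191,846 × 200%/9⌋ = $42,632; SL = ⌊$171,346/9⌋ = $19,038 → take DB $42,632. Book value $149,214.
Year 2: DB = ⌊$149,214 × 200%/9⌋ = $33,158; SL = ⌊$128,714/8⌋ = $16,089 → take DB $33,158. Book value $116,056.
Year 3: DB = ⌊$116,056 × 200%/9⌋ = $25,790; SL = ⌊$95,556/7⌋ = $13,650 → take DB $25,790. Book value $90,266.
Year 4: DB = ⌊$90,266 × 200%/9⌋ = $20,059; SL = ⌊$69,766/6⌋ = $11,627 → take DB $20,059. Book value $70,207.
Year 5: DB = ⌊$70,207 × 200%/9⌋ = $15,601; SL = ⌊$49,707/5⌋ = $9,941 → take DB $15,601. Book value $54,606.
Year 6: DB = ⌊$54,606 × 200%/9⌋ = $12,134; SL = ⌊$34,106/4⌋ = $8,526 → take DB $12,134. Book value $42,472.
Year 7: DB = ⌊$42,472 × 200%/9⌋ = $9,438; SL = ⌊$21,972/3⌋ = $7,324 → take DB $9,438. Book value $33,034.
Accumulated through year 7 = $191,846 − $33,034 = $158,812.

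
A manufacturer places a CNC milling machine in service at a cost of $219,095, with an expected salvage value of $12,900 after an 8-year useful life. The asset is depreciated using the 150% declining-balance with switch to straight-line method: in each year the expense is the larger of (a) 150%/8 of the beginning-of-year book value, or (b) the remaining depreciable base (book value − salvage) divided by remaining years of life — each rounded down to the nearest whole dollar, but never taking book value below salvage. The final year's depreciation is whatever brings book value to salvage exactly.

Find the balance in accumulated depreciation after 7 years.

Depreciable base = $219,095 − $12,900 = $206,195.
Year 1: DB = ⌊$219,095 × 150%/8⌋ = $41,080; SL = ⌊$206,195/8⌋ = $25,774 → take DB $41,080. Book value $178,015.
Year 2: DB = ⌊$178,015 × 150%/8⌋ = $33,377; SL = ⌊$165,115/7⌋ = $23,587 → take DB $33,377. Book value $144,638.
Year 3: DB = ⌊$144,638 × 150%/8⌋ = $27,119; SL = ⌊$131,738/6⌋ = $21,956 → take DB $27,119. Book value $117,519.
Year 4: DB = ⌊$117,519 × 150%/8⌋ = $22,034; SL = ⌊$104,619/5⌋ = $20,923 → take DB $22,034. Book value $95,485.
Year 5: DB = ⌊$95,485 × 150%/8⌋ = $17,903; SL = ⌊$82,585/4⌋ = $20,646 → take SL $20,646. Book value $74,839.
Year 6: DB = ⌊$74,839 × 150%/8⌋ = $14,032; SL = ⌊$61,939/3⌋ = $20,646 → take SL $20,646. Book value $54,193.
Year 7: DB = ⌊$54,193 × 150%/8⌋ = $10,161; SL = ⌊$41,293/2⌋ = $20,646 → take SL $20,646. Book value $33,547.
Accumulated through year 7 = $219,095 − $33,547 = $185,548.

$185,548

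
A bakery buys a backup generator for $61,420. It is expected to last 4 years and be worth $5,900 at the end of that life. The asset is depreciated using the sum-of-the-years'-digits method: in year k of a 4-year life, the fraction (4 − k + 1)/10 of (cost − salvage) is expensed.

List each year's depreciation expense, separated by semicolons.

$22,208; $16,656; $11,104; $5,552

Depreciable base = $61,420 − $5,900 = $55,520.
Sum of the years' digits = 4+3+2+1 = 10.
Year 1: $55,520 × 4/10 = $22,208. Book value $39,212.
Year 2: $55,520 × 3/10 = $16,656. Book value $22,556.
Year 3: $55,520 × 2/10 = $11,104. Book value $11,452.
Year 4: $55,520 × 1/10 = $5,552. Book value $5,900.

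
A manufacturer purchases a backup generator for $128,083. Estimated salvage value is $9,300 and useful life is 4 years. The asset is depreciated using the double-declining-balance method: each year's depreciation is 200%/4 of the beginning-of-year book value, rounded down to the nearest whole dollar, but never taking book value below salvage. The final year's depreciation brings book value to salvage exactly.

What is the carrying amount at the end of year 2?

Depreciable base = $128,083 − $9,300 = $118,783.
Year 1: ⌊$128,083 × 200%/4⌋ = $64,041. Book value $64,042.
Year 2: ⌊$64,042 × 200%/4⌋ = $32,021. Book value $32,021.

$32,021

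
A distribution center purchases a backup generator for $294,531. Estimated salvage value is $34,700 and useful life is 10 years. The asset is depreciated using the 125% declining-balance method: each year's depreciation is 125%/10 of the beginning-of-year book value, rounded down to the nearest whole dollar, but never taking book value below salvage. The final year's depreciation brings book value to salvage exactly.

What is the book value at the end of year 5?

$151,069

Depreciable base = $294,531 − $34,700 = $259,831.
Year 1: ⌊$294,531 × 125%/10⌋ = $36,816. Book value $257,715.
Year 2: ⌊$257,715 × 125%/10⌋ = $32,214. Book value $225,501.
Year 3: ⌊$225,501 × 125%/10⌋ = $28,187. Book value $197,314.
Year 4: ⌊$197,314 × 125%/10⌋ = $24,664. Book value $172,650.
Year 5: ⌊$172,650 × 125%/10⌋ = $21,581. Book value $151,069.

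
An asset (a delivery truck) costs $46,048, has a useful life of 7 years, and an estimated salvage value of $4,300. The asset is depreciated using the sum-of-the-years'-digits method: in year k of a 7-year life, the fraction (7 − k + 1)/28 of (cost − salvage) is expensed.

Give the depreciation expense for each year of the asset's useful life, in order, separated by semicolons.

$10,437; $8,946; $7,455; $5,964; $4,473; $2,982; $1,491

Depreciable base = $46,048 − $4,300 = $41,748.
Sum of the years' digits = 7+6+5+4+3+2+1 = 28.
Year 1: $41,748 × 7/28 = $10,437. Book value $35,611.
Year 2: $41,748 × 6/28 = $8,946. Book value $26,665.
Year 3: $41,748 × 5/28 = $7,455. Book value $19,210.
Year 4: $41,748 × 4/28 = $5,964. Book value $13,246.
Year 5: $41,748 × 3/28 = $4,473. Book value $8,773.
Year 6: $41,748 × 2/28 = $2,982. Book value $5,791.
Year 7: $41,748 × 1/28 = $1,491. Book value $4,300.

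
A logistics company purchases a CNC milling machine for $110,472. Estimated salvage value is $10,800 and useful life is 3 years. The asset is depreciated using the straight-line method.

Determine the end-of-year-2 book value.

Depreciable base = $110,472 − $10,800 = $99,672.
Annual expense = $99,672 / 3 = $33,224.
End of year 1: book value $77,248.
End of year 2: book value $44,024.

$44,024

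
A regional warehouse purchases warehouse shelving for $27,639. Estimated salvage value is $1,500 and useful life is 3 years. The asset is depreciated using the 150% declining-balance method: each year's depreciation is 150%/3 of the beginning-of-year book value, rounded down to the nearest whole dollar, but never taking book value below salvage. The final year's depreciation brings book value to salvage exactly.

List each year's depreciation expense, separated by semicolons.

$13,819; $6,910; $5,410

Depreciable base = $27,639 − $1,500 = $26,139.
Year 1: ⌊$27,639 × 150%/3⌋ = $13,819. Book value $13,820.
Year 2: ⌊$13,820 × 150%/3⌋ = $6,910. Book value $6,910.
Year 3 (final): $6,910 − $1,500 = $5,410. Book value $1,500.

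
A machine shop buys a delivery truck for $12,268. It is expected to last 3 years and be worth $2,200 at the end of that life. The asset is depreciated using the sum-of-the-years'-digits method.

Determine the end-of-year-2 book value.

$3,878

Depreciable base = $12,268 − $2,200 = $10,068.
Sum of the years' digits = 3+2+1 = 6.
Year 1: $10,068 × 3/6 = $5,034. Book value $7,234.
Year 2: $10,068 × 2/6 = $3,356. Book value $3,878.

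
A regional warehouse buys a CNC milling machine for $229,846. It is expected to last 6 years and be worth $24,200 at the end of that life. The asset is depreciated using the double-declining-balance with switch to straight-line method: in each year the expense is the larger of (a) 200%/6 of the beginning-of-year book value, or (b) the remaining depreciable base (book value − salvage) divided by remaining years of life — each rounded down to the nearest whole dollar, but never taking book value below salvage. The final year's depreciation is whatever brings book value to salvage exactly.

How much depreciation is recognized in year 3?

Depreciable base = $229,846 − $24,200 = $205,646.
Year 1: DB = ⌊$229,846 × 200%/6⌋ = $76,615; SL = ⌊$205,646/6⌋ = $34,274 → take DB $76,615. Book value $153,231.
Year 2: DB = ⌊$153,231 × 200%/6⌋ = $51,077; SL = ⌊$129,031/5⌋ = $25,806 → take DB $51,077. Book value $102,154.
Year 3: DB = ⌊$102,154 × 200%/6⌋ = $34,051; SL = ⌊$77,954/4⌋ = $19,488 → take DB $34,051. Book value $68,103.

$34,051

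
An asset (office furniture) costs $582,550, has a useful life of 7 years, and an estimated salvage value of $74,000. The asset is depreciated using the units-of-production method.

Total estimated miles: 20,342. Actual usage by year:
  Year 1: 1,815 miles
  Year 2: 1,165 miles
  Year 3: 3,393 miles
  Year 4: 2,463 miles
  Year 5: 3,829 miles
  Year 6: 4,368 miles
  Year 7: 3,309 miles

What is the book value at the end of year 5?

$265,925

Depreciable base = $582,550 − $74,000 = $508,550.
Rate = $508,550 / 20,342 miles = $25 per mile.
Year 1: 1,815 × $25 = $45,375. Book value $537,175.
Year 2: 1,165 × $25 = $29,125. Book value $508,050.
Year 3: 3,393 × $25 = $84,825. Book value $423,225.
Year 4: 2,463 × $25 = $61,575. Book value $361,650.
Year 5: 3,829 × $25 = $95,725. Book value $265,925.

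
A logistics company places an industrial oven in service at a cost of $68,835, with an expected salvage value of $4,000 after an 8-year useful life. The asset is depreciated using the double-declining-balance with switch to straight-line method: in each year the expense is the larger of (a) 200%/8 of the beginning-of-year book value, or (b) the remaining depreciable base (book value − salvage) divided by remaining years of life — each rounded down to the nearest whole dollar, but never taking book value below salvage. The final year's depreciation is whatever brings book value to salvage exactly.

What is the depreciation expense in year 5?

$5,445

Depreciable base = $68,835 − $4,000 = $64,835.
Year 1: DB = ⌊$68,835 × 200%/8⌋ = $17,208; SL = ⌊$64,835/8⌋ = $8,104 → take DB $17,208. Book value $51,627.
Year 2: DB = ⌊$51,627 × 200%/8⌋ = $12,906; SL = ⌊$47,627/7⌋ = $6,803 → take DB $12,906. Book value $38,721.
Year 3: DB = ⌊$38,721 × 200%/8⌋ = $9,680; SL = ⌊$34,721/6⌋ = $5,786 → take DB $9,680. Book value $29,041.
Year 4: DB = ⌊$29,041 × 200%/8⌋ = $7,260; SL = ⌊$25,041/5⌋ = $5,008 → take DB $7,260. Book value $21,781.
Year 5: DB = ⌊$21,781 × 200%/8⌋ = $5,445; SL = ⌊$17,781/4⌋ = $4,445 → take DB $5,445. Book value $16,336.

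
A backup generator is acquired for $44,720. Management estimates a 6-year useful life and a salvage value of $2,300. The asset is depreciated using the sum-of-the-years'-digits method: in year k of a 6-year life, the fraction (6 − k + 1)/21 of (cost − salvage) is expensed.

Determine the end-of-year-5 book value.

Depreciable base = $44,720 − $2,300 = $42,420.
Sum of the years' digits = 6+5+4+3+2+1 = 21.
Year 1: $42,420 × 6/21 = $12,120. Book value $32,600.
Year 2: $42,420 × 5/21 = $10,100. Book value $22,500.
Year 3: $42,420 × 4/21 = $8,080. Book value $14,420.
Year 4: $42,420 × 3/21 = $6,060. Book value $8,360.
Year 5: $42,420 × 2/21 = $4,040. Book value $4,320.

$4,320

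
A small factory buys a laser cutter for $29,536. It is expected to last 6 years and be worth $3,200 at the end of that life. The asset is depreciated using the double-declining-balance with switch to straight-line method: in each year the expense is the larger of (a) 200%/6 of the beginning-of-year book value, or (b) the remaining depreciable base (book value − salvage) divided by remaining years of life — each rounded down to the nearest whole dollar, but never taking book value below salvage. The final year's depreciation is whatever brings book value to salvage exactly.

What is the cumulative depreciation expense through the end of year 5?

$25,646

Depreciable base = $29,536 − $3,200 = $26,336.
Year 1: DB = ⌊$29,536 × 200%/6⌋ = $9,845; SL = ⌊$26,336/6⌋ = $4,389 → take DB $9,845. Book value $19,691.
Year 2: DB = ⌊$19,691 × 200%/6⌋ = $6,563; SL = ⌊$16,491/5⌋ = $3,298 → take DB $6,563. Book value $13,128.
Year 3: DB = ⌊$13,128 × 200%/6⌋ = $4,376; SL = ⌊$9,928/4⌋ = $2,482 → take DB $4,376. Book value $8,752.
Year 4: DB = ⌊$8,752 × 200%/6⌋ = $2,917; SL = ⌊$5,552/3⌋ = $1,850 → take DB $2,917. Book value $5,835.
Year 5: DB = ⌊$5,835 × 200%/6⌋ = $1,945; SL = ⌊$2,635/2⌋ = $1,317 → take DB $1,945. Book value $3,890.
Accumulated through year 5 = $29,536 − $3,890 = $25,646.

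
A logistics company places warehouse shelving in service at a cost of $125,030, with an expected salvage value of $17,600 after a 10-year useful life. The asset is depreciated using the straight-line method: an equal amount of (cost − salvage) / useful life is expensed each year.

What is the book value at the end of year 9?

Depreciable base = $125,030 − $17,600 = $107,430.
Annual expense = $107,430 / 10 = $10,743.
End of year 1: book value $114,287.
End of year 2: book value $103,544.
End of year 3: book value $92,801.
End of year 4: book value $82,058.
End of year 5: book value $71,315.
End of year 6: book value $60,572.
End of year 7: book value $49,829.
End of year 8: book value $39,086.
End of year 9: book value $28,343.

$28,343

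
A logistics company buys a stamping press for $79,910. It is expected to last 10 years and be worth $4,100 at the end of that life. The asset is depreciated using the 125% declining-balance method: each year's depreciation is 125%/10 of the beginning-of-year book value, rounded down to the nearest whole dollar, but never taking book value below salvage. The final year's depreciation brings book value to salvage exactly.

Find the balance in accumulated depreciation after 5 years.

Depreciable base = $79,910 − $4,100 = $75,810.
Year 1: ⌊$79,910 × 125%/10⌋ = $9,988. Book value $69,922.
Year 2: ⌊$69,922 × 125%/10⌋ = $8,740. Book value $61,182.
Year 3: ⌊$61,182 × 125%/10⌋ = $7,647. Book value $53,535.
Year 4: ⌊$53,535 × 125%/10⌋ = $6,691. Book value $46,844.
Year 5: ⌊$46,844 × 125%/10⌋ = $5,855. Book value $40,989.
Accumulated through year 5 = $79,910 − $40,989 = $38,921.

$38,921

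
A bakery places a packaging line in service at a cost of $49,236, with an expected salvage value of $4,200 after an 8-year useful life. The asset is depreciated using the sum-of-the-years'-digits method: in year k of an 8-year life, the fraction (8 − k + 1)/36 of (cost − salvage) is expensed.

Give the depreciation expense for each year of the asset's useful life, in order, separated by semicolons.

Depreciable base = $49,236 − $4,200 = $45,036.
Sum of the years' digits = 8+7+6+5+4+3+2+1 = 36.
Year 1: $45,036 × 8/36 = $10,008. Book value $39,228.
Year 2: $45,036 × 7/36 = $8,757. Book value $30,471.
Year 3: $45,036 × 6/36 = $7,506. Book value $22,965.
Year 4: $45,036 × 5/36 = $6,255. Book value $16,710.
Year 5: $45,036 × 4/36 = $5,004. Book value $11,706.
Year 6: $45,036 × 3/36 = $3,753. Book value $7,953.
Year 7: $45,036 × 2/36 = $2,502. Book value $5,451.
Year 8: $45,036 × 1/36 = $1,251. Book value $4,200.

$10,008; $8,757; $7,506; $6,255; $5,004; $3,753; $2,502; $1,251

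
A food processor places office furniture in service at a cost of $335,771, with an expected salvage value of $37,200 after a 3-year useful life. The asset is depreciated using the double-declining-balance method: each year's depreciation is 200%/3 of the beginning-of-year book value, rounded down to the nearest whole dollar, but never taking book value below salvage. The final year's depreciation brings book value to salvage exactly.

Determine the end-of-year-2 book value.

$37,308

Depreciable base = $335,771 − $37,200 = $298,571.
Year 1: ⌊$335,771 × 200%/3⌋ = $223,847. Book value $111,924.
Year 2: ⌊$111,924 × 200%/3⌋ = $74,616. Book value $37,308.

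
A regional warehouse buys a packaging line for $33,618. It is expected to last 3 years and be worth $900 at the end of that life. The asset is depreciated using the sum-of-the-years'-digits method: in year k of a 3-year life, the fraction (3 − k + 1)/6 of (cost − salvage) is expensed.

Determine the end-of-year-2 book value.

$6,353

Depreciable base = $33,618 − $900 = $32,718.
Sum of the years' digits = 3+2+1 = 6.
Year 1: $32,718 × 3/6 = $16,359. Book value $17,259.
Year 2: $32,718 × 2/6 = $10,906. Book value $6,353.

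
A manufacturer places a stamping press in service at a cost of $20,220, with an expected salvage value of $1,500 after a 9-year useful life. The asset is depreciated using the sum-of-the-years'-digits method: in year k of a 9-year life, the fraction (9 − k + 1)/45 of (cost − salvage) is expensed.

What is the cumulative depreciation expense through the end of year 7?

Depreciable base = $20,220 − $1,500 = $18,720.
Sum of the years' digits = 9+8+7+6+5+4+3+2+1 = 45.
Year 1: $18,720 × 9/45 = $3,744. Book value $16,476.
Year 2: $18,720 × 8/45 = $3,328. Book value $13,148.
Year 3: $18,720 × 7/45 = $2,912. Book value $10,236.
Year 4: $18,720 × 6/45 = $2,496. Book value $7,740.
Year 5: $18,720 × 5/45 = $2,080. Book value $5,660.
Year 6: $18,720 × 4/45 = $1,664. Book value $3,996.
Year 7: $18,720 × 3/45 = $1,248. Book value $2,748.
Accumulated through year 7 = $20,220 − $2,748 = $17,472.

$17,472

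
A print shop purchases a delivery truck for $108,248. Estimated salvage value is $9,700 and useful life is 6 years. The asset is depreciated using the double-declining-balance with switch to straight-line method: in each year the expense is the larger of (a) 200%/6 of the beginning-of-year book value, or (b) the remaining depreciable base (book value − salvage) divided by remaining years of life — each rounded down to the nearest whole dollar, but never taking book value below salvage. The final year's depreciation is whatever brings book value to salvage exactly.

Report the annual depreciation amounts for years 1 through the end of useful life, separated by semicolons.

Depreciable base = $108,248 − $9,700 = $98,548.
Year 1: DB = ⌊$108,248 × 200%/6⌋ = $36,082; SL = ⌊$98,548/6⌋ = $16,424 → take DB $36,082. Book value $72,166.
Year 2: DB = ⌊$72,166 × 200%/6⌋ = $24,055; SL = ⌊$62,466/5⌋ = $12,493 → take DB $24,055. Book value $48,111.
Year 3: DB = ⌊$48,111 × 200%/6⌋ = $16,037; SL = ⌊$38,411/4⌋ = $9,602 → take DB $16,037. Book value $32,074.
Year 4: DB = ⌊$32,074 × 200%/6⌋ = $10,691; SL = ⌊$22,374/3⌋ = $7,458 → take DB $10,691. Book value $21,383.
Year 5: DB = ⌊$21,383 × 200%/6⌋ = $7,127; SL = ⌊$11,683/2⌋ = $5,841 → take DB $7,127. Book value $14,256.
Year 6 (final): $14,256 − $9,700 = $4,556. Book value $9,700.

$36,082; $24,055; $16,037; $10,691; $7,127; $4,556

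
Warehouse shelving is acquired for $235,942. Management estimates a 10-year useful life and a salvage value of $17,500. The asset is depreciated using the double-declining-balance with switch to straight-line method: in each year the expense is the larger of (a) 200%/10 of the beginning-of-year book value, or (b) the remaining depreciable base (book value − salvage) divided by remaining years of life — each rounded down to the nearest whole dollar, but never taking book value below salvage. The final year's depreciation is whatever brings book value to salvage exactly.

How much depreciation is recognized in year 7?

Depreciable base = $235,942 − $17,500 = $218,442.
Year 1: DB = ⌊$235,942 × 200%/10⌋ = $47,188; SL = ⌊$218,442/10⌋ = $21,844 → take DB $47,188. Book value $188,754.
Year 2: DB = ⌊$188,754 × 200%/10⌋ = $37,750; SL = ⌊$171,254/9⌋ = $19,028 → take DB $37,750. Book value $151,004.
Year 3: DB = ⌊$151,004 × 200%/10⌋ = $30,200; SL = ⌊$133,504/8⌋ = $16,688 → take DB $30,200. Book value $120,804.
Year 4: DB = ⌊$120,804 × 200%/10⌋ = $24,160; SL = ⌊$103,304/7⌋ = $14,757 → take DB $24,160. Book value $96,644.
Year 5: DB = ⌊$96,644 × 200%/10⌋ = $19,328; SL = ⌊$79,144/6⌋ = $13,190 → take DB $19,328. Book value $77,316.
Year 6: DB = ⌊$77,316 × 200%/10⌋ = $15,463; SL = ⌊$59,816/5⌋ = $11,963 → take DB $15,463. Book value $61,853.
Year 7: DB = ⌊$61,853 × 200%/10⌋ = $12,370; SL = ⌊$44,353/4⌋ = $11,088 → take DB $12,370. Book value $49,483.

$12,370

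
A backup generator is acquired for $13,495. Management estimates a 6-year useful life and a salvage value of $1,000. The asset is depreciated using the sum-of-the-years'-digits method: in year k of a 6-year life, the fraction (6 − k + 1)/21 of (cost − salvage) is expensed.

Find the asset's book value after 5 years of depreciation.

$1,595

Depreciable base = $13,495 − $1,000 = $12,495.
Sum of the years' digits = 6+5+4+3+2+1 = 21.
Year 1: $12,495 × 6/21 = $3,570. Book value $9,925.
Year 2: $12,495 × 5/21 = $2,975. Book value $6,950.
Year 3: $12,495 × 4/21 = $2,380. Book value $4,570.
Year 4: $12,495 × 3/21 = $1,785. Book value $2,785.
Year 5: $12,495 × 2/21 = $1,190. Book value $1,595.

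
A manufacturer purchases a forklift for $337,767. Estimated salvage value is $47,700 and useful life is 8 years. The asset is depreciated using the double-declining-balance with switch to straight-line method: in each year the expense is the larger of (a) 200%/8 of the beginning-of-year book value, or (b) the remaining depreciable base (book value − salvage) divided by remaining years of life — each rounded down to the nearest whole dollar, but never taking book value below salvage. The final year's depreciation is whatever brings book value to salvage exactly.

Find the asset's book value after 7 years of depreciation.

$47,700

Depreciable base = $337,767 − $47,700 = $290,067.
Year 1: DB = ⌊$337,767 × 200%/8⌋ = $84,441; SL = ⌊$290,067/8⌋ = $36,258 → take DB $84,441. Book value $253,326.
Year 2: DB = ⌊$253,326 × 200%/8⌋ = $63,331; SL = ⌊$205,626/7⌋ = $29,375 → take DB $63,331. Book value $189,995.
Year 3: DB = ⌊$189,995 × 200%/8⌋ = $47,498; SL = ⌊$142,295/6⌋ = $23,715 → take DB $47,498. Book value $142,497.
Year 4: DB = ⌊$142,497 × 200%/8⌋ = $35,624; SL = ⌊$94,797/5⌋ = $18,959 → take DB $35,624. Book value $106,873.
Year 5: DB = ⌊$106,873 × 200%/8⌋ = $26,718; SL = ⌊$59,173/4⌋ = $14,793 → take DB $26,718. Book value $80,155.
Year 6: DB = ⌊$80,155 × 200%/8⌋ = $20,038; SL = ⌊$32,455/3⌋ = $10,818 → take DB $20,038. Book value $60,117.
Year 7: DB = ⌊$60,117 × 200%/8⌋ = $15,029; SL = ⌊$12,417/2⌋ = $6,208 → take DB $15,029, capped at $12,417. Book value $47,700.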